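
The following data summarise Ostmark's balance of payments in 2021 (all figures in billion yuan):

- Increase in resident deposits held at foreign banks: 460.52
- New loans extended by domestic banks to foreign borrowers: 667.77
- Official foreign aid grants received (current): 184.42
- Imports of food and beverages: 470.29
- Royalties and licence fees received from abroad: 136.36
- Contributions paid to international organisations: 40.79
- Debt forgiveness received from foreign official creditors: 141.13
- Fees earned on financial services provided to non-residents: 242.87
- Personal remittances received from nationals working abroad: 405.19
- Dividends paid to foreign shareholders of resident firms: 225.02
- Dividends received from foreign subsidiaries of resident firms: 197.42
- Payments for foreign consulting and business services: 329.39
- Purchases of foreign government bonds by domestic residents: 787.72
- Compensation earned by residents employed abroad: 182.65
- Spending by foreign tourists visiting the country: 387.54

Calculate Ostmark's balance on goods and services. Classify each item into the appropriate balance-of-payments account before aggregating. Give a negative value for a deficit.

-32.91

Goods: -470.29
Services: 242.87 + 136.36 - 329.39 + 387.54 = 437.38
Trade balance = -470.29 + 437.38 = -32.91
(Excluded from the trade balance — financial account: increase in resident deposits held at foreign banks 460.52, new loans extended by domestic banks to foreign borrowers 667.77, purchases of foreign government bonds by domestic residents 787.72; secondary income: official foreign aid grants received (current) 184.42, contributions paid to international organisations 40.79, personal remittances received from nationals working abroad 405.19; capital account: debt forgiveness received from foreign official creditors 141.13; primary income: dividends paid to foreign shareholders of resident firms 225.02, dividends received from foreign subsidiaries of resident firms 197.42, compensation earned by residents employed abroad 182.65.)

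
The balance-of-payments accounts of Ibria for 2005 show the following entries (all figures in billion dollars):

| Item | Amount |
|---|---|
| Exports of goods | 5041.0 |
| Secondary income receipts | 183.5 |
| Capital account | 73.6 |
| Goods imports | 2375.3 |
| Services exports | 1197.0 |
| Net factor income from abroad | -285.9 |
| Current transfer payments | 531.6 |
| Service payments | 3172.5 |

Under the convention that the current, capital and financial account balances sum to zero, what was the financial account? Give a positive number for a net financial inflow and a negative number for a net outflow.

-129.8

Goods balance = 5041.0 - 2375.3 = 2665.7
Services balance = 1197.0 - 3172.5 = -1975.5
Trade balance (goods + services) = 2665.7 + (-1975.5) = 690.2
Net primary income = -285.9
Net secondary income = 183.5 - 531.6 = -348.1
Current account = 690.2 + (-285.9) + (-348.1) = 56.2
Financial account = -(56.2 + 73.6) = -129.8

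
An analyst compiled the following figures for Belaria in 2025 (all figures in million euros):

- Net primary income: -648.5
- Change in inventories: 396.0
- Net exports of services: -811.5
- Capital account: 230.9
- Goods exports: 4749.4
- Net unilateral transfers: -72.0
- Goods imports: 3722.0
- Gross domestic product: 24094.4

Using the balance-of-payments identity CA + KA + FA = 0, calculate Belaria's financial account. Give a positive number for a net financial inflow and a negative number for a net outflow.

Goods balance = 4749.4 - 3722.0 = 1027.4
Services balance = -811.5
Trade balance (goods + services) = 1027.4 + (-811.5) = 215.9
Net primary income = -648.5
Net secondary income = -72.0
Current account = 215.9 + (-648.5) + (-72.0) = -504.6
Financial account = -(-504.6 + 230.9) = 273.7

273.7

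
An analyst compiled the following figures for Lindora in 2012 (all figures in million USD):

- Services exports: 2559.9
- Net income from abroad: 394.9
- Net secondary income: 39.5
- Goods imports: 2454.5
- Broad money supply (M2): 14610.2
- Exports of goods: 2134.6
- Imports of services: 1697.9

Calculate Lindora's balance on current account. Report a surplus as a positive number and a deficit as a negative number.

Goods balance = 2134.6 - 2454.5 = -319.9
Services balance = 2559.9 - 1697.9 = 862.0
Trade balance (goods + services) = -319.9 + 862.0 = 542.1
Net primary income = 394.9
Net secondary income = 39.5
Current account = 542.1 + 394.9 + 39.5 = 976.5

976.5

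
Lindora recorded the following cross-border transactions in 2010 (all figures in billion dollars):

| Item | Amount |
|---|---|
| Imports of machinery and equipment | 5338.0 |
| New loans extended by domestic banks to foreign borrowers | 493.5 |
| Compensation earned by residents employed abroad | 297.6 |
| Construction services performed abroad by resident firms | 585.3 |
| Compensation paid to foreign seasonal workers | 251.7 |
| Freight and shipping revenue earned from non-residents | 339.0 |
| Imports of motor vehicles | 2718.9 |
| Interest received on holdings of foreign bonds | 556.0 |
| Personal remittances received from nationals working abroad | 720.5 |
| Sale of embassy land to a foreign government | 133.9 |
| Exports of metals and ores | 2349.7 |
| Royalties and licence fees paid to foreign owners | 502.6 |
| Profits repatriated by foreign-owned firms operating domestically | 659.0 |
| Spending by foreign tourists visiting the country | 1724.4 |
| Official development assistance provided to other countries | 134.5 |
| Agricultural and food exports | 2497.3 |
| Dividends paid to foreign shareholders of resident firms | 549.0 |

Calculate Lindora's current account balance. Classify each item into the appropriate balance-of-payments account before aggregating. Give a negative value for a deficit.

Goods: -5338.0 + 2497.3 - 2718.9 + 2349.7 = -3209.9
Services: 1724.4 + 585.3 - 502.6 + 339.0 = 2146.1
Primary income: -251.7 + 297.6 - 549.0 + 556.0 - 659.0 = -606.1
Secondary income: -134.5 + 720.5 = 586.0
Current account = (-3209.9) + 2146.1 + (-606.1) + 586.0 = -1083.9
(Excluded from the current account — financial account: new loans extended by domestic banks to foreign borrowers 493.5; capital account: sale of embassy land to a foreign government 133.9.)

-1083.9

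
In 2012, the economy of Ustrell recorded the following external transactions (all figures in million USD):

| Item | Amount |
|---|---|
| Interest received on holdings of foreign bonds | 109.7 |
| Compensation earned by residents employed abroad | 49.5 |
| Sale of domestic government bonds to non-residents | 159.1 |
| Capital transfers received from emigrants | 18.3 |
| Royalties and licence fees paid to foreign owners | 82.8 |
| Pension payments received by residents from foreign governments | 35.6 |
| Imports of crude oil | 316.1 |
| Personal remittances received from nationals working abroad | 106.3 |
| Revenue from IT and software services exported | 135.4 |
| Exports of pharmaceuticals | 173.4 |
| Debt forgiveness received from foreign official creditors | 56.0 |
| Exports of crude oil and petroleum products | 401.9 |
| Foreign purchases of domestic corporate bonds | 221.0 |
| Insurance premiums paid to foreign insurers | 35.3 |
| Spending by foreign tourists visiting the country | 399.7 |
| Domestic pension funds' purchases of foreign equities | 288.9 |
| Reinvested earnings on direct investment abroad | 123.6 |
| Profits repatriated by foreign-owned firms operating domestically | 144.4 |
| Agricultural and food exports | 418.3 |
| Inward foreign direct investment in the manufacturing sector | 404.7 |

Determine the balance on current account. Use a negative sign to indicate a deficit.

1374.8

Goods: 401.9 + 418.3 - 316.1 + 173.4 = 677.5
Services: 135.4 + 399.7 - 35.3 - 82.8 = 417.0
Primary income: -144.4 + 109.7 + 123.6 + 49.5 = 138.4
Secondary income: 35.6 + 106.3 = 141.9
Current account = 677.5 + 417.0 + 138.4 + 141.9 = 1374.8
(Excluded from the current account — financial account: sale of domestic government bonds to non-residents 159.1, foreign purchases of domestic corporate bonds 221.0, domestic pension funds' purchases of foreign equities 288.9, inward foreign direct investment in the manufacturing sector 404.7; capital account: capital transfers received from emigrants 18.3, debt forgiveness received from foreign official creditors 56.0.)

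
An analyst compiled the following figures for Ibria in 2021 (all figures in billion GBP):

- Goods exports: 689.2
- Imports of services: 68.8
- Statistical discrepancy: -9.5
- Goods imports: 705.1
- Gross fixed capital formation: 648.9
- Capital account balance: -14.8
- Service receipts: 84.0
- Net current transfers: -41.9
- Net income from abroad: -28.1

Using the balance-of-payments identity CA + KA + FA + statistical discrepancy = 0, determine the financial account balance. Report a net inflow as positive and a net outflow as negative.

95.0

Goods balance = 689.2 - 705.1 = -15.9
Services balance = 84.0 - 68.8 = 15.2
Trade balance (goods + services) = -15.9 + 15.2 = -0.7
Net primary income = -28.1
Net secondary income = -41.9
Current account = -0.7 + (-28.1) + (-41.9) = -70.7
Financial account = -(-70.7 + (-14.8) + (-9.5)) = 95.0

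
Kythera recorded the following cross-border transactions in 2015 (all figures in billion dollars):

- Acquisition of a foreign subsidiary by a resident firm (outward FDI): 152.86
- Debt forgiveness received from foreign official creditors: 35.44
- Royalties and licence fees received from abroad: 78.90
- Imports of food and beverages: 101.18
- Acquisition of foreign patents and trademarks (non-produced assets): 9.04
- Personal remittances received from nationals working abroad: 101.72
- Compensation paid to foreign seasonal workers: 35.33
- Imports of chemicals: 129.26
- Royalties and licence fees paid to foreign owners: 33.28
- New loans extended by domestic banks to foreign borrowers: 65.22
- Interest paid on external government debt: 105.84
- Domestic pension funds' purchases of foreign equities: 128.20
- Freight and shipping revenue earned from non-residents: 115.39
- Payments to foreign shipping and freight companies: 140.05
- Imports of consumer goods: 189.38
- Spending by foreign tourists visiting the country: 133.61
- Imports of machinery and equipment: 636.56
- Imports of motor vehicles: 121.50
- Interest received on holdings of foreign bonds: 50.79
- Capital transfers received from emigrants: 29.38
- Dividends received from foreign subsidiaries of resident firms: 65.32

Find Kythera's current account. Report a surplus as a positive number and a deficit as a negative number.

Goods: -636.56 - 189.38 - 101.18 - 129.26 - 121.50 = -1177.88
Services: 78.90 - 140.05 + 115.39 + 133.61 - 33.28 = 154.57
Primary income: -105.84 - 35.33 + 50.79 + 65.32 = -25.06
Secondary income: 101.72
Current account = (-1177.88) + 154.57 + (-25.06) + 101.72 = -946.65
(Excluded from the current account — financial account: acquisition of a foreign subsidiary by a resident firm (outward FDI) 152.86, new loans extended by domestic banks to foreign borrowers 65.22, domestic pension funds' purchases of foreign equities 128.20; capital account: debt forgiveness received from foreign official creditors 35.44, acquisition of foreign patents and trademarks (non-produced assets) 9.04, capital transfers received from emigrants 29.38.)

-946.65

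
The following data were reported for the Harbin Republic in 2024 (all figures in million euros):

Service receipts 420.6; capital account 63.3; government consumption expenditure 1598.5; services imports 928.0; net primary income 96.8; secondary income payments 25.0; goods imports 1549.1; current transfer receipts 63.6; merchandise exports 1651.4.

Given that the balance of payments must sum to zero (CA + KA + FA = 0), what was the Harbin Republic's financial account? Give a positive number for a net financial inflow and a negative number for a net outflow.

206.4

Goods balance = 1651.4 - 1549.1 = 102.3
Services balance = 420.6 - 928.0 = -507.4
Trade balance (goods + services) = 102.3 + (-507.4) = -405.1
Net primary income = 96.8
Net secondary income = 63.6 - 25.0 = 38.6
Current account = -405.1 + 96.8 + 38.6 = -269.7
Financial account = -(-269.7 + 63.3) = 206.4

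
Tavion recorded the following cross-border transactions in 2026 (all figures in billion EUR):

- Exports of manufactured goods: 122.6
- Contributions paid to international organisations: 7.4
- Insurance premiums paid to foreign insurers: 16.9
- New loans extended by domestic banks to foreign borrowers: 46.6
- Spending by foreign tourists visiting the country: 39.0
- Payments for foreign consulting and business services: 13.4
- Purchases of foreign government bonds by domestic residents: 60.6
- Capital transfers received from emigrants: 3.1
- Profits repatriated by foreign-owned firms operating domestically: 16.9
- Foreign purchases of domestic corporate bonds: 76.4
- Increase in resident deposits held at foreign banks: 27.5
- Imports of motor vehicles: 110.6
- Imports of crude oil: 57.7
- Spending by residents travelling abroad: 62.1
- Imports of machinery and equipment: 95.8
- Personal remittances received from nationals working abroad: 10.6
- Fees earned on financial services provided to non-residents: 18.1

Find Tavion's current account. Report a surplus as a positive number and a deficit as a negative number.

Goods: -95.8 - 110.6 + 122.6 - 57.7 = -141.5
Services: 18.1 - 16.9 - 13.4 - 62.1 + 39.0 = -35.3
Primary income: -16.9
Secondary income: -7.4 + 10.6 = 3.2
Current account = (-141.5) + (-35.3) + (-16.9) + 3.2 = -190.5
(Excluded from the current account — financial account: new loans extended by domestic banks to foreign borrowers 46.6, purchases of foreign government bonds by domestic residents 60.6, foreign purchases of domestic corporate bonds 76.4, increase in resident deposits held at foreign banks 27.5; capital account: capital transfers received from emigrants 3.1.)

-190.5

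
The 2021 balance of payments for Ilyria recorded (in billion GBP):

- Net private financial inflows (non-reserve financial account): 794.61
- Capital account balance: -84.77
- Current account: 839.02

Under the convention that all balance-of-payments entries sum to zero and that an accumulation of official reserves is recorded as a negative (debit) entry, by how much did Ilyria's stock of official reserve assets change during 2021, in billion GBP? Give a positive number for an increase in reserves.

Official reserve transactions balance = -(839.02 + (-84.77) + 794.61) = -1548.86
An accumulation of reserves is recorded as a debit (negative entry), so the change in the stock of reserves is the negative of that balance.
Change in official reserves = -(-1548.86) = 1548.86

1548.86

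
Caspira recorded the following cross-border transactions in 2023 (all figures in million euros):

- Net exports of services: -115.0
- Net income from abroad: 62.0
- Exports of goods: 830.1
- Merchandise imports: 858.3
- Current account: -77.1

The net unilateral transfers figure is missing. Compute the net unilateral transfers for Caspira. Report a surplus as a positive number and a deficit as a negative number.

Current account = goods balance + services balance + net primary income + net secondary income
Sum of the known components = -81.2
Net unilateral transfers = CA - (known components) = -77.1 - (-81.2) = 4.1

4.1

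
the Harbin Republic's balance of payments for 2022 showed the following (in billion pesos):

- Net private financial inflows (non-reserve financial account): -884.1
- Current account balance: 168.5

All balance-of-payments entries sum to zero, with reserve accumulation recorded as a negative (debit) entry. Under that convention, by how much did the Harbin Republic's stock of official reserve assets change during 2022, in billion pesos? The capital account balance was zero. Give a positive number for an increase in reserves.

Official reserve transactions balance = -(168.5 + (-884.1)) = 715.6
An accumulation of reserves is recorded as a debit (negative entry), so the change in the stock of reserves is the negative of that balance.
Change in official reserves = -(715.6) = -715.6

-715.6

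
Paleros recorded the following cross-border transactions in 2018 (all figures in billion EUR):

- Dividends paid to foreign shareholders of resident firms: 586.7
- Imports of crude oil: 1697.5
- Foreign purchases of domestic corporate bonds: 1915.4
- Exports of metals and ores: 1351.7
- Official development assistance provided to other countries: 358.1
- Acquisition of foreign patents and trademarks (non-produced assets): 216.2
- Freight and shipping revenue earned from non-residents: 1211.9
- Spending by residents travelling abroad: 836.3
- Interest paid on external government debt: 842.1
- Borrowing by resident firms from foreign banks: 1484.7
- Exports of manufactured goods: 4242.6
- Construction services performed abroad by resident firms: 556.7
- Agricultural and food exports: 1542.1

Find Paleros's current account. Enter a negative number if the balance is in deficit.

Goods: 1542.1 - 1697.5 + 1351.7 + 4242.6 = 5438.9
Services: -836.3 + 556.7 + 1211.9 = 932.3
Primary income: -586.7 - 842.1 = -1428.8
Secondary income: -358.1
Current account = 5438.9 + 932.3 + (-1428.8) + (-358.1) = 4584.3
(Excluded from the current account — financial account: foreign purchases of domestic corporate bonds 1915.4, borrowing by resident firms from foreign banks 1484.7; capital account: acquisition of foreign patents and trademarks (non-produced assets) 216.2.)

4584.3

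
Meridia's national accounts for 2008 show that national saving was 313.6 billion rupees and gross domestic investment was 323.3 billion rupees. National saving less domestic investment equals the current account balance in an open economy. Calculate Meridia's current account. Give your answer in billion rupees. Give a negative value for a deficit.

CA = S - I = 313.6 - 323.3 = -9.7

-9.7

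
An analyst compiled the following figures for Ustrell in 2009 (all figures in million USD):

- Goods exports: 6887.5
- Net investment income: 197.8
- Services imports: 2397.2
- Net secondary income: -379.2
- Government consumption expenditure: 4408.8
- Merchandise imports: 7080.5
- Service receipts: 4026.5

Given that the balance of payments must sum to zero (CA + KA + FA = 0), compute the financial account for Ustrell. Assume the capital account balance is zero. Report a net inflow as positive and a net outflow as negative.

Goods balance = 6887.5 - 7080.5 = -193.0
Services balance = 4026.5 - 2397.2 = 1629.3
Trade balance (goods + services) = -193.0 + 1629.3 = 1436.3
Net primary income = 197.8
Net secondary income = -379.2
Current account = 1436.3 + 197.8 + (-379.2) = 1254.9
Financial account = -(1254.9) = -1254.9

-1254.9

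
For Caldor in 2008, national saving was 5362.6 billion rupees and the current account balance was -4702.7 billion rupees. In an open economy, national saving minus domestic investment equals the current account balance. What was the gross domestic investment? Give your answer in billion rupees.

10065.3

I = S - CA = 5362.6 - (-4702.7) = 10065.3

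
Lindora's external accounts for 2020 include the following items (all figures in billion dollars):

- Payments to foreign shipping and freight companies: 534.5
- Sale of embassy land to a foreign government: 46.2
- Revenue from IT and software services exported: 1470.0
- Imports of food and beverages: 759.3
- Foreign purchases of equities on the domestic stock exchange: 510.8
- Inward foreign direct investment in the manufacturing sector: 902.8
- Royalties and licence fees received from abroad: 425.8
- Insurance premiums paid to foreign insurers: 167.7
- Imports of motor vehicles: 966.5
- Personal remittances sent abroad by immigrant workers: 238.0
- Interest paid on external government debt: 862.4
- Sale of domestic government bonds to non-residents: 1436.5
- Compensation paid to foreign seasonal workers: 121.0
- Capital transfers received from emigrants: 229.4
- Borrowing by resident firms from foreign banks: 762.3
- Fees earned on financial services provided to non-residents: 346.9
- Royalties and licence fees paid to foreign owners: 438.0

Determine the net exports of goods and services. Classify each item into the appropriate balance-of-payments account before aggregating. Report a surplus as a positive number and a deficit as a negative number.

Goods: -759.3 - 966.5 = -1725.8
Services: 425.8 - 438.0 - 534.5 - 167.7 + 346.9 + 1470.0 = 1102.5
Trade balance = -1725.8 + 1102.5 = -623.3
(Excluded from the trade balance — capital account: sale of embassy land to a foreign government 46.2, capital transfers received from emigrants 229.4; financial account: foreign purchases of equities on the domestic stock exchange 510.8, inward foreign direct investment in the manufacturing sector 902.8, sale of domestic government bonds to non-residents 1436.5, borrowing by resident firms from foreign banks 762.3; secondary income: personal remittances sent abroad by immigrant workers 238.0; primary income: interest paid on external government debt 862.4, compensation paid to foreign seasonal workers 121.0.)

-623.3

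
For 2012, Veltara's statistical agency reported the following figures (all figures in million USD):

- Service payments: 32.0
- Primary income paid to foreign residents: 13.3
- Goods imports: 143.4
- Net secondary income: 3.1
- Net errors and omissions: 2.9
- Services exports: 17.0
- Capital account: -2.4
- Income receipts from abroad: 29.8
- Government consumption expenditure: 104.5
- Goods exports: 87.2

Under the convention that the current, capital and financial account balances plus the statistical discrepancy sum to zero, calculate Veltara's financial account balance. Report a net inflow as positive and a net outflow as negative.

Goods balance = 87.2 - 143.4 = -56.2
Services balance = 17.0 - 32.0 = -15.0
Trade balance (goods + services) = -56.2 + (-15.0) = -71.2
Net primary income = 29.8 - 13.3 = 16.5
Net secondary income = 3.1
Current account = -71.2 + 16.5 + 3.1 = -51.6
Financial account = -(-51.6 + (-2.4) + 2.9) = 51.1

51.1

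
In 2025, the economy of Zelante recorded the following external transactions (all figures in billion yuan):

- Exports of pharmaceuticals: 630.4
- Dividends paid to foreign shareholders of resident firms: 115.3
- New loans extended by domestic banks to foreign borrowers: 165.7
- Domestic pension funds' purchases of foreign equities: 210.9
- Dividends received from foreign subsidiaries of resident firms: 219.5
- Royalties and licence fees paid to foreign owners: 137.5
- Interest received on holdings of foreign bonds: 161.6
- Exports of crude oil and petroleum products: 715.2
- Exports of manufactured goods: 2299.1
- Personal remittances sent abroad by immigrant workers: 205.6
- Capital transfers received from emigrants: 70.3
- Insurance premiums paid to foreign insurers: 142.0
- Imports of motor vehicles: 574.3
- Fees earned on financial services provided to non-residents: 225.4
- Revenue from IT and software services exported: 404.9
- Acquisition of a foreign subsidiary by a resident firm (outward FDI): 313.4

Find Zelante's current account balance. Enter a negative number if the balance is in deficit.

Goods: -574.3 + 630.4 + 2299.1 + 715.2 = 3070.4
Services: 225.4 + 404.9 - 142.0 - 137.5 = 350.8
Primary income: 219.5 - 115.3 + 161.6 = 265.8
Secondary income: -205.6
Current account = 3070.4 + 350.8 + 265.8 + (-205.6) = 3481.4
(Excluded from the current account — financial account: new loans extended by domestic banks to foreign borrowers 165.7, domestic pension funds' purchases of foreign equities 210.9, acquisition of a foreign subsidiary by a resident firm (outward FDI) 313.4; capital account: capital transfers received from emigrants 70.3.)

3481.4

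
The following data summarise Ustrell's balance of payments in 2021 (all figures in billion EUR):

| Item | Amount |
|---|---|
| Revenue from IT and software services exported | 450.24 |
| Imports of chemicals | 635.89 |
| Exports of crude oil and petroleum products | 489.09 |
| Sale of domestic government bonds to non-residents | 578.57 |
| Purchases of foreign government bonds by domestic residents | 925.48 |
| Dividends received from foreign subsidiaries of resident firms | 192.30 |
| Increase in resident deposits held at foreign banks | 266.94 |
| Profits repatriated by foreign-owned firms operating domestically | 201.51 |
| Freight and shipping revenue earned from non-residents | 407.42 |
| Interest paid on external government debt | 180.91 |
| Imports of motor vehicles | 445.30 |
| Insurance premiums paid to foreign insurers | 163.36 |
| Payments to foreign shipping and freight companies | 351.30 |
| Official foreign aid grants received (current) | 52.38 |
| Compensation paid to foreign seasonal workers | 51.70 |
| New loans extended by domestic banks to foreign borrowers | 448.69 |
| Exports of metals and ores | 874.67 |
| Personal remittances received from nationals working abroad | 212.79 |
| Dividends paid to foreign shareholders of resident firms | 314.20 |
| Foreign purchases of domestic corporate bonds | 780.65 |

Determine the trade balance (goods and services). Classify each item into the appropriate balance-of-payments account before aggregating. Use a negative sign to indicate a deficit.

Goods: -635.89 + 874.67 + 489.09 - 445.30 = 282.57
Services: -351.30 - 163.36 + 450.24 + 407.42 = 343.00
Trade balance = 282.57 + 343.00 = 625.57
(Excluded from the trade balance — financial account: sale of domestic government bonds to non-residents 578.57, purchases of foreign government bonds by domestic residents 925.48, increase in resident deposits held at foreign banks 266.94, new loans extended by domestic banks to foreign borrowers 448.69, foreign purchases of domestic corporate bonds 780.65; primary income: dividends received from foreign subsidiaries of resident firms 192.30, profits repatriated by foreign-owned firms operating domestically 201.51, interest paid on external government debt 180.91, compensation paid to foreign seasonal workers 51.70, dividends paid to foreign shareholders of resident firms 314.20; secondary income: official foreign aid grants received (current) 52.38, personal remittances received from nationals working abroad 212.79.)

625.57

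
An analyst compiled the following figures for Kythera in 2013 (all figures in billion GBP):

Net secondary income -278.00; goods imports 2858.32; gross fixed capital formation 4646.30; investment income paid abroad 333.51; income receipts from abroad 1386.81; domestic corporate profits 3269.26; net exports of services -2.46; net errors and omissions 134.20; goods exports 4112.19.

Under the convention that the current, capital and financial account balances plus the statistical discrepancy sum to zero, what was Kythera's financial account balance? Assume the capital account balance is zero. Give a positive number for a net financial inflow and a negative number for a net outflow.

Goods balance = 4112.19 - 2858.32 = 1253.87
Services balance = -2.46
Trade balance (goods + services) = 1253.87 + (-2.46) = 1251.41
Net primary income = 1386.81 - 333.51 = 1053.30
Net secondary income = -278.00
Current account = 1251.41 + 1053.30 + (-278.00) = 2026.71
Financial account = -(2026.71 + 134.20) = -2160.91

-2160.91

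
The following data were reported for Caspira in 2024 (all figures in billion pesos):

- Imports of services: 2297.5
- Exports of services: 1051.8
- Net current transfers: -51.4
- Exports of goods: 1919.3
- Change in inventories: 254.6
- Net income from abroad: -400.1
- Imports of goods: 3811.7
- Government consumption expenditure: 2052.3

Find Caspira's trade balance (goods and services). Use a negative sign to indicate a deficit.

Goods balance = 1919.3 - 3811.7 = -1892.4
Services balance = 1051.8 - 2297.5 = -1245.7
Trade balance (goods + services) = -1892.4 + (-1245.7) = -3138.1

-3138.1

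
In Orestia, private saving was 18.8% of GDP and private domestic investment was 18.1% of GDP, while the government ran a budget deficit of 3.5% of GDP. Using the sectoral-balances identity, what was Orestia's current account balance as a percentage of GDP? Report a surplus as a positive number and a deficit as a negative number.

-2.8

By the sectoral-balances identity, CA = (S_private - I) + (T - G).
Private balance = 18.8 - 18.1 = 0.7
Government balance (T - G) = -3.5
CA = 0.7 + (-3.5) = -2.8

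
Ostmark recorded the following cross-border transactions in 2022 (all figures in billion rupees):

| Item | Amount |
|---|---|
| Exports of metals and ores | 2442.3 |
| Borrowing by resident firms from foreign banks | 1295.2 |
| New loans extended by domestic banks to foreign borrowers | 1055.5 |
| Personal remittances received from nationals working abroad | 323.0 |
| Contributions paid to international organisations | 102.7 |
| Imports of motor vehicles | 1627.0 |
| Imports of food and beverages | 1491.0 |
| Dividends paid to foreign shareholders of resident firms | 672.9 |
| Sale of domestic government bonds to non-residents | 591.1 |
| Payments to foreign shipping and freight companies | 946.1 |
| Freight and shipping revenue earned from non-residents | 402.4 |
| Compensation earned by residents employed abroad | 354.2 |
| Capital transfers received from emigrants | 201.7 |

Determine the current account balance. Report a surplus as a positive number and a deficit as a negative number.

Goods: -1627.0 - 1491.0 + 2442.3 = -675.7
Services: 402.4 - 946.1 = -543.7
Primary income: 354.2 - 672.9 = -318.7
Secondary income: 323.0 - 102.7 = 220.3
Current account = (-675.7) + (-543.7) + (-318.7) + 220.3 = -1317.8
(Excluded from the current account — financial account: borrowing by resident firms from foreign banks 1295.2, new loans extended by domestic banks to foreign borrowers 1055.5, sale of domestic government bonds to non-residents 591.1; capital account: capital transfers received from emigrants 201.7.)

-1317.8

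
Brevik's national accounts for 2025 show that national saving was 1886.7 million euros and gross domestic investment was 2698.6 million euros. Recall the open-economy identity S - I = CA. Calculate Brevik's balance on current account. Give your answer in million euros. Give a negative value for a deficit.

-811.9

S - I = CA (net lending to the rest of the world).
CA = S - I = 1886.7 - 2698.6 = -811.9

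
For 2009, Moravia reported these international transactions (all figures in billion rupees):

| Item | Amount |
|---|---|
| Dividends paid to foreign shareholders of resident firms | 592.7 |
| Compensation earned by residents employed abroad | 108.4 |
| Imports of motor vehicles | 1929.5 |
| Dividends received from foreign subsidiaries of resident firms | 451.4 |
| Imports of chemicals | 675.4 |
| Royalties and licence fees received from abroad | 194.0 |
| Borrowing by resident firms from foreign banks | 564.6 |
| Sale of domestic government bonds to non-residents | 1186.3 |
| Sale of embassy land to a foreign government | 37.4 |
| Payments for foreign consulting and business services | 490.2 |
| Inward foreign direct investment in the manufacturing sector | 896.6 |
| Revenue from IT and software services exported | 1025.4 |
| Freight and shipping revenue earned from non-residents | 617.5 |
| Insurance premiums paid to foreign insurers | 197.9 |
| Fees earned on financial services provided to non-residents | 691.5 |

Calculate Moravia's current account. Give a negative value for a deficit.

-797.5

Goods: -675.4 - 1929.5 = -2604.9
Services: -490.2 + 194.0 + 617.5 + 691.5 + 1025.4 - 197.9 = 1840.3
Primary income: 451.4 - 592.7 + 108.4 = -32.9
Current account = (-2604.9) + 1840.3 + (-32.9) = -797.5
(Excluded from the current account — financial account: borrowing by resident firms from foreign banks 564.6, sale of domestic government bonds to non-residents 1186.3, inward foreign direct investment in the manufacturing sector 896.6; capital account: sale of embassy land to a foreign government 37.4.)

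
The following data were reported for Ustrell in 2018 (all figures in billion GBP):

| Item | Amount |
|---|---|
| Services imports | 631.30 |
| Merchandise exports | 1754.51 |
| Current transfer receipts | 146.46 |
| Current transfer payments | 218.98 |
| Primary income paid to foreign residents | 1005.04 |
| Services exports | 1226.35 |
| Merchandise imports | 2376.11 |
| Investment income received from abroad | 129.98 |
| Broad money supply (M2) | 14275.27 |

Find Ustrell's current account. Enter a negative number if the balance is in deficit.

-974.13

Goods balance = 1754.51 - 2376.11 = -621.60
Services balance = 1226.35 - 631.30 = 595.05
Trade balance (goods + services) = -621.60 + 595.05 = -26.55
Net primary income = 129.98 - 1005.04 = -875.06
Net secondary income = 146.46 - 218.98 = -72.52
Current account = -26.55 + (-875.06) + (-72.52) = -974.13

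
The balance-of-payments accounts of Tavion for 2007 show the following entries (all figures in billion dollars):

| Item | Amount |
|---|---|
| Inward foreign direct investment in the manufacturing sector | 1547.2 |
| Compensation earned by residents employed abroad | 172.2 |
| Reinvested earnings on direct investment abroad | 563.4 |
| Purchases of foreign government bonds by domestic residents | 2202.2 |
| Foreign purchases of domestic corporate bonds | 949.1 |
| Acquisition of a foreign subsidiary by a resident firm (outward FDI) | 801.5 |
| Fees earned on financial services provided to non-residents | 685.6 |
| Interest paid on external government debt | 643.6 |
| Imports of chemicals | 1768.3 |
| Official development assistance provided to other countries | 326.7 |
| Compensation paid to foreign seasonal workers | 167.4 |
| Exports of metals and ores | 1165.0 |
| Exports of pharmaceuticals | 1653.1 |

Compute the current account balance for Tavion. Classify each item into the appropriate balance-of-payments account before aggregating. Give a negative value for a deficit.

1333.3

Goods: 1165.0 - 1768.3 + 1653.1 = 1049.8
Services: 685.6
Primary income: 563.4 - 643.6 - 167.4 + 172.2 = -75.4
Secondary income: -326.7
Current account = 1049.8 + 685.6 + (-75.4) + (-326.7) = 1333.3
(Excluded from the current account — financial account: inward foreign direct investment in the manufacturing sector 1547.2, purchases of foreign government bonds by domestic residents 2202.2, foreign purchases of domestic corporate bonds 949.1, acquisition of a foreign subsidiary by a resident firm (outward FDI) 801.5.)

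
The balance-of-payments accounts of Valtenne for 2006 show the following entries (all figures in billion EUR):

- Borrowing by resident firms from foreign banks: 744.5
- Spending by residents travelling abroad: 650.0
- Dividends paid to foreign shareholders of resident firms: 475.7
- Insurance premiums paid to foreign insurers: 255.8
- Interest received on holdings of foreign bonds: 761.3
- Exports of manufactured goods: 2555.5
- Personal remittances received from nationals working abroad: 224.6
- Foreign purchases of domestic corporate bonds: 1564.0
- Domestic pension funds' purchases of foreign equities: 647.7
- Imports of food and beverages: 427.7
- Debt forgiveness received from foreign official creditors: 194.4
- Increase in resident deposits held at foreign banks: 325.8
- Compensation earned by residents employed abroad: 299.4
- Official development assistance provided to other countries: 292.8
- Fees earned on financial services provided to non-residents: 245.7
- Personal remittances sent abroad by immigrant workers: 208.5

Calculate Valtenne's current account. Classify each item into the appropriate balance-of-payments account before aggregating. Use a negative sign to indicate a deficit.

1776.0

Goods: 2555.5 - 427.7 = 2127.8
Services: -255.8 + 245.7 - 650.0 = -660.1
Primary income: 299.4 - 475.7 + 761.3 = 585.0
Secondary income: -208.5 - 292.8 + 224.6 = -276.7
Current account = 2127.8 + (-660.1) + 585.0 + (-276.7) = 1776.0
(Excluded from the current account — financial account: borrowing by resident firms from foreign banks 744.5, foreign purchases of domestic corporate bonds 1564.0, domestic pension funds' purchases of foreign equities 647.7, increase in resident deposits held at foreign banks 325.8; capital account: debt forgiveness received from foreign official creditors 194.4.)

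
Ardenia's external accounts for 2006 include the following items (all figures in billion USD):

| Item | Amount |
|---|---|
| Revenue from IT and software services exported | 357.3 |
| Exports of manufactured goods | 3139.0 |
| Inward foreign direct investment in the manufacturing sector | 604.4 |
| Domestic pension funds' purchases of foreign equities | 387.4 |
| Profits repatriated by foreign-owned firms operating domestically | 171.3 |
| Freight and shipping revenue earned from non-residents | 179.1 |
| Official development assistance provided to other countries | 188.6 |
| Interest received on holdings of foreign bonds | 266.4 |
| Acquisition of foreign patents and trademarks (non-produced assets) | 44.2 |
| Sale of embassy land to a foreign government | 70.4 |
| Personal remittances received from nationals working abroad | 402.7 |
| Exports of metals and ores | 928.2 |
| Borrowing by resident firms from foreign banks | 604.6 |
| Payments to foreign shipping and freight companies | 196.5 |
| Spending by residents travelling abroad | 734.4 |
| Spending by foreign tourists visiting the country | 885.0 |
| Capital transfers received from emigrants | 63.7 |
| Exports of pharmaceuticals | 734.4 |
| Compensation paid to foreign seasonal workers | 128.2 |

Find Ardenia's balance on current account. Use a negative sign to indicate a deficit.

Goods: 734.4 + 928.2 + 3139.0 = 4801.6
Services: 357.3 + 179.1 - 196.5 - 734.4 + 885.0 = 490.5
Primary income: -128.2 - 171.3 + 266.4 = -33.1
Secondary income: 402.7 - 188.6 = 214.1
Current account = 4801.6 + 490.5 + (-33.1) + 214.1 = 5473.1
(Excluded from the current account — financial account: inward foreign direct investment in the manufacturing sector 604.4, domestic pension funds' purchases of foreign equities 387.4, borrowing by resident firms from foreign banks 604.6; capital account: acquisition of foreign patents and trademarks (non-produced assets) 44.2, sale of embassy land to a foreign government 70.4, capital transfers received from emigrants 63.7.)

5473.1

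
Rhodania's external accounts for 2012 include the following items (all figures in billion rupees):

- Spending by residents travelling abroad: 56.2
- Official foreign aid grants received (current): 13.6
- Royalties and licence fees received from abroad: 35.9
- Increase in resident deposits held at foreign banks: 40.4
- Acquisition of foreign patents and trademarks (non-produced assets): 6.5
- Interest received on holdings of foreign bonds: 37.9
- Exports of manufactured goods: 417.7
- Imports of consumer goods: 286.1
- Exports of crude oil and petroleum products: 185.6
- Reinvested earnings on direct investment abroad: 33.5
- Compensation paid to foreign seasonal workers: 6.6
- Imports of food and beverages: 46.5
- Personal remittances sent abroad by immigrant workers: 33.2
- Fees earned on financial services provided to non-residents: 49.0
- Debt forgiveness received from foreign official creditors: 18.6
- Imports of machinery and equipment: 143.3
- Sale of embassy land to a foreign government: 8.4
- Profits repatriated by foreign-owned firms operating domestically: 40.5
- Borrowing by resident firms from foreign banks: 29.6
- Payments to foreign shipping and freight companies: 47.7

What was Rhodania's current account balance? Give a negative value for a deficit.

113.1

Goods: -46.5 - 143.3 + 417.7 - 286.1 + 185.6 = 127.4
Services: -47.7 + 49.0 - 56.2 + 35.9 = -19.0
Primary income: 37.9 - 6.6 - 40.5 + 33.5 = 24.3
Secondary income: 13.6 - 33.2 = -19.6
Current account = 127.4 + (-19.0) + 24.3 + (-19.6) = 113.1
(Excluded from the current account — financial account: increase in resident deposits held at foreign banks 40.4, borrowing by resident firms from foreign banks 29.6; capital account: acquisition of foreign patents and trademarks (non-produced assets) 6.5, debt forgiveness received from foreign official creditors 18.6, sale of embassy land to a foreign government 8.4.)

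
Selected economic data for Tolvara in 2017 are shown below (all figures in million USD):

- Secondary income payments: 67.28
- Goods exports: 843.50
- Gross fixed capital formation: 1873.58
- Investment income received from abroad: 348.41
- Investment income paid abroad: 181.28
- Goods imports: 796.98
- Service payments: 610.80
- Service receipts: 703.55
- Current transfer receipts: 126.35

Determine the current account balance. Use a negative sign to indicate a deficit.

365.47

Goods balance = 843.50 - 796.98 = 46.52
Services balance = 703.55 - 610.80 = 92.75
Trade balance (goods + services) = 46.52 + 92.75 = 139.27
Net primary income = 348.41 - 181.28 = 167.13
Net secondary income = 126.35 - 67.28 = 59.07
Current account = 139.27 + 167.13 + 59.07 = 365.47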